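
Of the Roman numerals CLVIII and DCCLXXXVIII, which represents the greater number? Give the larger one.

CLVIII = 158
DCCLXXXVIII = 788
788 is larger

DCCLXXXVIII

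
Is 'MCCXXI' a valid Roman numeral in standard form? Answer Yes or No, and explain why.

'MCCXXI': Check the rules: uses only the symbols I, V, X, L, C, D, M; no symbol is repeated more than three times in a row; V, L and D each appear at most once; no smaller symbol precedes a larger one (values never increase from left to right). Value: M (1000) + C (100) + C (100) + X (10) + X (10) + I (1) = 1221. So it is a valid standard Roman numeral.

Yes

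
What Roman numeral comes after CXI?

CXI = 111, so the next integer is 111 + 1 = 112

CXII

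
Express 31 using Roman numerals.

Convert 31 to Roman numerals:
  31 contains 3×10 (XXX)
  1 contains 1×1 (I)

XXXI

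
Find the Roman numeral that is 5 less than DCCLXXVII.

DCCLXXVII = 777
777 - 5 = 772

DCCLXXII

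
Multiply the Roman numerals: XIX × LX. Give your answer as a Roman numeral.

XIX = 19
LX = 60
19 × 60 = 1140

MCXL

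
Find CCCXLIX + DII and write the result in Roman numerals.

CCCXLIX = 349
DII = 502
349 + 502 = 851

DCCCLI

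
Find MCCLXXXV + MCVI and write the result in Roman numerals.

MCCLXXXV = 1285
MCVI = 1106
1285 + 1106 = 2391

MMCCCXCI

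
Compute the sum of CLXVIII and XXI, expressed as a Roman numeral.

CLXVIII = 168
XXI = 21
168 + 21 = 189

CLXXXIX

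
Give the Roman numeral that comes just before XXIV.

XXIV = 24; previous is 23

XXIII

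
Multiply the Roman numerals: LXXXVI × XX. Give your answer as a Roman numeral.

LXXXVI = 86
XX = 20
86 × 20 = 1720

MDCCXX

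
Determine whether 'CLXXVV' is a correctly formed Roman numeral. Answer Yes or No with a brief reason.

'CLXXVV': V should not appear more than once

No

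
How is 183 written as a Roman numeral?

Convert 183 to Roman numerals:
  183 contains 1×100 (C)
  83 contains 1×50 (L)
  33 contains 3×10 (XXX)
  3 contains 3×1 (III)

CLXXXIII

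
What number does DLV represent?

DLV: D=500, L=50, V=5
500 + 50 + 5 = 555

555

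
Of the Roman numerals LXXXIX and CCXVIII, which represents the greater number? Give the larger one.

LXXXIX = 89
CCXVIII = 218
218 is larger

CCXVIII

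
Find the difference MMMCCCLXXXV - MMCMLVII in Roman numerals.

MMMCCCLXXXV = 3385
MMCMLVII = 2957
3385 - 2957 = 428

CDXXVIII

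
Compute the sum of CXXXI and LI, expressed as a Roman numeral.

CXXXI = 131
LI = 51
131 + 51 = 182

CLXXXII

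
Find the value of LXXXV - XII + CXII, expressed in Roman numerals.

LXXXV = 85, XII = 12, CXII = 112
85 - 12 = 73
73 + 112 = 185

CLXXXV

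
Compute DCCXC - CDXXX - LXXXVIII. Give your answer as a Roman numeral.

DCCXC = 790, CDXXX = 430, LXXXVIII = 88
790 - 430 = 360
360 - 88 = 272

CCLXXII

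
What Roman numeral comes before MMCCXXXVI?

MMCCXXXVI = 2236; previous is 2235

MMCCXXXV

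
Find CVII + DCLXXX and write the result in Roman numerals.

CVII = 107
DCLXXX = 680
107 + 680 = 787

DCCLXXXVII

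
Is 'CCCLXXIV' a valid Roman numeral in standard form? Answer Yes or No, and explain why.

'CCCLXXIV': Check the rules: uses only the symbols I, V, X, L, C, D, M; no symbol is repeated more than three times in a row; V, L and D each appear at most once; the only place a smaller symbol precedes a larger one is the allowed subtractive pair IV, the symbol right after such a pair (if any) is smaller than the pair's first symbol, and otherwise the values never increase from left to right. Value: C (100) + C (100) + C (100) + L (50) + X (10) + X (10) + IV (4) = 374. So it is a valid standard Roman numeral.

Yes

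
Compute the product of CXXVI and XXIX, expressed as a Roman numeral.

CXXVI = 126
XXIX = 29
126 × 29 = 3654

MMMDCLIV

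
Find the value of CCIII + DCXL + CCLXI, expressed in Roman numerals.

CCIII = 203, DCXL = 640, CCLXI = 261
203 + 640 = 843
843 + 261 = 1104

MCIV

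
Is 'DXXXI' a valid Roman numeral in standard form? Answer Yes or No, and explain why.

'DXXXI': Check the rules: uses only the symbols I, V, X, L, C, D, M; no symbol is repeated more than three times in a row; V, L and D each appear at most once; no smaller symbol precedes a larger one (values never increase from left to right). Value: D (500) + X (10) + X (10) + X (10) + I (1) = 531. So it is a valid standard Roman numeral.

Yes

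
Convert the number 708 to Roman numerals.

Convert 708 to Roman numerals:
  708 contains 1×500 (D)
  208 contains 2×100 (CC)
  8 contains 1×5 (V)
  3 contains 3×1 (III)

DCCVIII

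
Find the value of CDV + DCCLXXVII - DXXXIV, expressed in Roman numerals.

CDV = 405, DCCLXXVII = 777, DXXXIV = 534
405 + 777 = 1182
1182 - 534 = 648

DCXLVIII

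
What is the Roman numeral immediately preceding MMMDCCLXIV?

MMMDCCLXIV = 3764; previous is 3763

MMMDCCLXIII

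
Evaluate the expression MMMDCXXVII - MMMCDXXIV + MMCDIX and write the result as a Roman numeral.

MMMDCXXVII = 3627, MMMCDXXIV = 3424, MMCDIX = 2409
3627 - 3424 = 203
203 + 2409 = 2612

MMDCXII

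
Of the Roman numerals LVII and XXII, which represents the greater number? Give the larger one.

LVII = 57
XXII = 22
57 is larger

LVII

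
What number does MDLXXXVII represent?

MDLXXXVII: M=1000, D=500, L=50, X=10, X=10, X=10, V=5, I=1, I=1
1000 + 500 + 50 + 10 + 10 + 10 + 5 + 1 + 1 = 1587

1587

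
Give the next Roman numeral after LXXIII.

LXXIII = 73, so the next integer is 73 + 1 = 74

LXXIV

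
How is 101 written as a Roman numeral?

Convert 101 to Roman numerals:
  101 contains 1×100 (C)
  1 contains 1×1 (I)

CI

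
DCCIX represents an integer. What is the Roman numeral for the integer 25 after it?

DCCIX = 709
709 + 25 = 734

DCCXXXIV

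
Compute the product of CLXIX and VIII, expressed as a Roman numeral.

CLXIX = 169
VIII = 8
169 × 8 = 1352

MCCCLII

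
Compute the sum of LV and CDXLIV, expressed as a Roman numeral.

LV = 55
CDXLIV = 444
55 + 444 = 499

CDXCIX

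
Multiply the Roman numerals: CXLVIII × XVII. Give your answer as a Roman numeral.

CXLVIII = 148
XVII = 17
148 × 17 = 2516

MMDXVI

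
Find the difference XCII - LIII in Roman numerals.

XCII = 92
LIII = 53
92 - 53 = 39

XXXIX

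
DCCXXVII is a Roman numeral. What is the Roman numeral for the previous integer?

DCCXXVII = 727, so the previous integer is 727 - 1 = 726

DCCXXVI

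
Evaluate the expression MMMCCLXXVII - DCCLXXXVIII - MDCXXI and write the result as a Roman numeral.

MMMCCLXXVII = 3277, DCCLXXXVIII = 788, MDCXXI = 1621
3277 - 788 = 2489
2489 - 1621 = 868

DCCCLXVIII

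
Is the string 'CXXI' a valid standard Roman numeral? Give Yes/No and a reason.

'CXXI': Check the rules: uses only the symbols I, V, X, L, C, D, M; no symbol is repeated more than three times in a row; V, L and D each appear at most once; no smaller symbol precedes a larger one (values never increase from left to right). Value: C (100) + X (10) + X (10) + I (1) = 121. So it is a valid standard Roman numeral.

Yes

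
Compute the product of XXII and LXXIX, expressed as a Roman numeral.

XXII = 22
LXXIX = 79
22 × 79 = 1738

MDCCXXXVIII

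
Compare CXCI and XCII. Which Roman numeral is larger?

CXCI = 191
XCII = 92
191 is larger

CXCI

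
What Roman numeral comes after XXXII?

XXXII = 32; next is 33

XXXIII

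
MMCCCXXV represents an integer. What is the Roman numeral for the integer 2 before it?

MMCCCXXV = 2325
2325 - 2 = 2323

MMCCCXXIII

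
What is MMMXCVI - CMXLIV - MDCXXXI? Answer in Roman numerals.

MMMXCVI = 3096, CMXLIV = 944, MDCXXXI = 1631
3096 - 944 = 2152
2152 - 1631 = 521

DXXI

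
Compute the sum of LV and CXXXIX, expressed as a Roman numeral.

LV = 55
CXXXIX = 139
55 + 139 = 194

CXCIV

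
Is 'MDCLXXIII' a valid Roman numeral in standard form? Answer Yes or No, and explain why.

'MDCLXXIII': Check the rules: uses only the symbols I, V, X, L, C, D, M; no symbol is repeated more than three times in a row; V, L and D each appear at most once; no smaller symbol precedes a larger one (values never increase from left to right). Value: M (1000) + D (500) + C (100) + L (50) + X (10) + X (10) + I (1) + I (1) + I (1) = 1673. So it is a valid standard Roman numeral.

Yes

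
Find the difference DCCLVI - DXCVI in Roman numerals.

DCCLVI = 756
DXCVI = 596
756 - 596 = 160

CLX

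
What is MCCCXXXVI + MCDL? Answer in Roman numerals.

MCCCXXXVI = 1336
MCDL = 1450
1336 + 1450 = 2786

MMDCCLXXXVI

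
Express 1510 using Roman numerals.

Convert 1510 to Roman numerals:
  1510 contains 1×1000 (M)
  510 contains 1×500 (D)
  10 contains 1×10 (X)

MDX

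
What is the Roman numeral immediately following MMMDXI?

MMMDXI = 3511, so the next integer is 3511 + 1 = 3512

MMMDXII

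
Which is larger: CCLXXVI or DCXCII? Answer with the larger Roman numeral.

CCLXXVI = 276
DCXCII = 692
692 is larger

DCXCII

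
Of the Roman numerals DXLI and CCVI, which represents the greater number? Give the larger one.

DXLI = 541
CCVI = 206
541 is larger

DXLI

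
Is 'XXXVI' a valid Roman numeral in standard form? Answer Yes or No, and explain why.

'XXXVI': Check the rules: uses only the symbols I, V, X, L, C, D, M; no symbol is repeated more than three times in a row; V, L and D each appear at most once; no smaller symbol precedes a larger one (values never increase from left to right). Value: X (10) + X (10) + X (10) + V (5) + I (1) = 36. So it is a valid standard Roman numeral.

Yes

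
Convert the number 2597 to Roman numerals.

Convert 2597 to Roman numerals:
  2597 contains 2×1000 (MM)
  597 contains 1×500 (D)
  97 contains 1×90 (XC)
  7 contains 1×5 (V)
  2 contains 2×1 (II)

MMDXCVII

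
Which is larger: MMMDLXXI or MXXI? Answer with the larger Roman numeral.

MMMDLXXI = 3571
MXXI = 1021
3571 is larger

MMMDLXXI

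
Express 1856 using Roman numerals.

Convert 1856 to Roman numerals:
  1856 contains 1×1000 (M)
  856 contains 1×500 (D)
  356 contains 3×100 (CCC)
  56 contains 1×50 (L)
  6 contains 1×5 (V)
  1 contains 1×1 (I)

MDCCCLVI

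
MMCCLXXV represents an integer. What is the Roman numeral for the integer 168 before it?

MMCCLXXV = 2275
2275 - 168 = 2107

MMCVII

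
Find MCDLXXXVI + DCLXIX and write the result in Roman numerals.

MCDLXXXVI = 1486
DCLXIX = 669
1486 + 669 = 2155

MMCLV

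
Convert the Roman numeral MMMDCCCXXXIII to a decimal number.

MMMDCCCXXXIII: M=1000, M=1000, M=1000, D=500, C=100, C=100, C=100, X=10, X=10, X=10, I=1, I=1, I=1
1000 + 1000 + 1000 + 500 + 100 + 100 + 100 + 10 + 10 + 10 + 1 + 1 + 1 = 3833

3833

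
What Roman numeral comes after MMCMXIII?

MMCMXIII = 2913, so the next integer is 2913 + 1 = 2914

MMCMXIV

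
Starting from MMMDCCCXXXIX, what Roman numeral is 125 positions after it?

MMMDCCCXXXIX = 3839
3839 + 125 = 3964

MMMCMLXIV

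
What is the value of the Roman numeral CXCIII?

CXCIII: C=100, XC=90, I=1, I=1, I=1
100 + 90 + 1 + 1 + 1 = 193

193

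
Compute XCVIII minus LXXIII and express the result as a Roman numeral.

XCVIII = 98
LXXIII = 73
98 - 73 = 25

XXV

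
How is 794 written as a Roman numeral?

Convert 794 to Roman numerals:
  794 contains 1×500 (D)
  294 contains 2×100 (CC)
  94 contains 1×90 (XC)
  4 contains 1×4 (IV)

DCCXCIV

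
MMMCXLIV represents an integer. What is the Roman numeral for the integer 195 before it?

MMMCXLIV = 3144
3144 - 195 = 2949

MMCMXLIX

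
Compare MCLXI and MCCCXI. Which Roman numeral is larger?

MCLXI = 1161
MCCCXI = 1311
1311 is larger

MCCCXI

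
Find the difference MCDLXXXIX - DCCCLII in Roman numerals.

MCDLXXXIX = 1489
DCCCLII = 852
1489 - 852 = 637

DCXXXVII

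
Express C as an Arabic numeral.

C: C=100

100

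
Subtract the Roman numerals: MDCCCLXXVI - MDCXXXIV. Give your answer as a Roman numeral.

MDCCCLXXVI = 1876
MDCXXXIV = 1634
1876 - 1634 = 242

CCXLII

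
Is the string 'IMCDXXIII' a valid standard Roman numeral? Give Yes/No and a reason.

'IMCDXXIII': Invalid subtractive combination: IM

No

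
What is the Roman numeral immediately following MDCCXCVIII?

MDCCXCVIII = 1798; next is 1799

MDCCXCIX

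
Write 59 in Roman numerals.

Convert 59 to Roman numerals:
  59 contains 1×50 (L)
  9 contains 1×9 (IX)

LIX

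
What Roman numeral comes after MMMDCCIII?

MMMDCCIII = 3703; next is 3704

MMMDCCIV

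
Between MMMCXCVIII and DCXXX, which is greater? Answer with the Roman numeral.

MMMCXCVIII = 3198
DCXXX = 630
3198 is larger

MMMCXCVIII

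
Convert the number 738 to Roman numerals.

Convert 738 to Roman numerals:
  738 contains 1×500 (D)
  238 contains 2×100 (CC)
  38 contains 3×10 (XXX)
  8 contains 1×5 (V)
  3 contains 3×1 (III)

DCCXXXVIII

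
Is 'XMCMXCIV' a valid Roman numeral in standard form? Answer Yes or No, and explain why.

'XMCMXCIV': Invalid subtractive combination: XM

No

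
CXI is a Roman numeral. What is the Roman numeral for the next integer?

CXI = 111, so the next integer is 111 + 1 = 112

CXII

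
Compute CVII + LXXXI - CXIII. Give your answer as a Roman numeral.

CVII = 107, LXXXI = 81, CXIII = 113
107 + 81 = 188
188 - 113 = 75

LXXV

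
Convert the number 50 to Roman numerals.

Convert 50 to Roman numerals:
  50 contains 1×50 (L)

L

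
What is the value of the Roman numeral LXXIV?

LXXIV: L=50, X=10, X=10, IV=4
50 + 10 + 10 + 4 = 74

74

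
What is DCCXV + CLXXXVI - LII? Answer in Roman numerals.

DCCXV = 715, CLXXXVI = 186, LII = 52
715 + 186 = 901
901 - 52 = 849

DCCCXLIX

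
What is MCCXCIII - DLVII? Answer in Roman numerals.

MCCXCIII = 1293
DLVII = 557
1293 - 557 = 736

DCCXXXVI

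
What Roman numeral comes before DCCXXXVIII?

DCCXXXVIII = 738, so the previous integer is 738 - 1 = 737

DCCXXXVII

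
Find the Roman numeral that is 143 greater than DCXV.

DCXV = 615
615 + 143 = 758

DCCLVIII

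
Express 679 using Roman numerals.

Convert 679 to Roman numerals:
  679 contains 1×500 (D)
  179 contains 1×100 (C)
  79 contains 1×50 (L)
  29 contains 2×10 (XX)
  9 contains 1×9 (IX)

DCLXXIX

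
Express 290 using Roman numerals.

Convert 290 to Roman numerals:
  290 contains 2×100 (CC)
  90 contains 1×90 (XC)

CCXC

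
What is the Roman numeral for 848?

Convert 848 to Roman numerals:
  848 contains 1×500 (D)
  348 contains 3×100 (CCC)
  48 contains 1×40 (XL)
  8 contains 1×5 (V)
  3 contains 3×1 (III)

DCCCXLVIII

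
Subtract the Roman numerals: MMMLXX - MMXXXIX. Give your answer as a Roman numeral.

MMMLXX = 3070
MMXXXIX = 2039
3070 - 2039 = 1031

MXXXI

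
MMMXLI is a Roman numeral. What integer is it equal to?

MMMXLI: M=1000, M=1000, M=1000, XL=40, I=1
1000 + 1000 + 1000 + 40 + 1 = 3041

3041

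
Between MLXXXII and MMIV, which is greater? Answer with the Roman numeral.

MLXXXII = 1082
MMIV = 2004
2004 is larger

MMIV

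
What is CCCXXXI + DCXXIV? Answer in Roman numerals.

CCCXXXI = 331
DCXXIV = 624
331 + 624 = 955

CMLV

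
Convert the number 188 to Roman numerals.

Convert 188 to Roman numerals:
  188 contains 1×100 (C)
  88 contains 1×50 (L)
  38 contains 3×10 (XXX)
  8 contains 1×5 (V)
  3 contains 3×1 (III)

CLXXXVIII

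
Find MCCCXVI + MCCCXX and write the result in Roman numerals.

MCCCXVI = 1316
MCCCXX = 1320
1316 + 1320 = 2636

MMDCXXXVI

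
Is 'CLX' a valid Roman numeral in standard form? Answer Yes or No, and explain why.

'CLX': Check the rules: uses only the symbols I, V, X, L, C, D, M; no symbol is repeated more than three times in a row; V, L and D each appear at most once; no smaller symbol precedes a larger one (values never increase from left to right). Value: C (100) + L (50) + X (10) = 160. So it is a valid standard Roman numeral.

Yes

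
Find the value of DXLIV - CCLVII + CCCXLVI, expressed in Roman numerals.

DXLIV = 544, CCLVII = 257, CCCXLVI = 346
544 - 257 = 287
287 + 346 = 633

DCXXXIII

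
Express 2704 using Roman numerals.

Convert 2704 to Roman numerals:
  2704 contains 2×1000 (MM)
  704 contains 1×500 (D)
  204 contains 2×100 (CC)
  4 contains 1×4 (IV)

MMDCCIV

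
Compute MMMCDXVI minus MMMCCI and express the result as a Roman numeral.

MMMCDXVI = 3416
MMMCCI = 3201
3416 - 3201 = 215

CCXV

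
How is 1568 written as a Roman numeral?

Convert 1568 to Roman numerals:
  1568 contains 1×1000 (M)
  568 contains 1×500 (D)
  68 contains 1×50 (L)
  18 contains 1×10 (X)
  8 contains 1×5 (V)
  3 contains 3×1 (III)

MDLXVIII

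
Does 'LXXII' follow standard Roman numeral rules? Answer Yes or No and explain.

'LXXII': Check the rules: uses only the symbols I, V, X, L, C, D, M; no symbol is repeated more than three times in a row; V, L and D each appear at most once; no smaller symbol precedes a larger one (values never increase from left to right). Value: L (50) + X (10) + X (10) + I (1) + I (1) = 72. So it is a valid standard Roman numeral.

Yes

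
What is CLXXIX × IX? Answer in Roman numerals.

CLXXIX = 179
IX = 9
179 × 9 = 1611

MDCXI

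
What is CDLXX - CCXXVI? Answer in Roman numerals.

CDLXX = 470
CCXXVI = 226
470 - 226 = 244

CCXLIV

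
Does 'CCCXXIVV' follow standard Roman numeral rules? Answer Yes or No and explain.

'CCCXXIVV': V should not appear more than once

No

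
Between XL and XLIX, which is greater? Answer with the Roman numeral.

XL = 40
XLIX = 49
49 is larger

XLIX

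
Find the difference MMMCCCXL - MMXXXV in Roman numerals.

MMMCCCXL = 3340
MMXXXV = 2035
3340 - 2035 = 1305

MCCCV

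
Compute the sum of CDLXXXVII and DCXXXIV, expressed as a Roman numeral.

CDLXXXVII = 487
DCXXXIV = 634
487 + 634 = 1121

MCXXI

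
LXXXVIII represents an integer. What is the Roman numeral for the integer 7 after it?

LXXXVIII = 88
88 + 7 = 95

XCV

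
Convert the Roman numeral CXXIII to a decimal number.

CXXIII: C=100, X=10, X=10, I=1, I=1, I=1
100 + 10 + 10 + 1 + 1 + 1 = 123

123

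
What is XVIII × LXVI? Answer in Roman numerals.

XVIII = 18
LXVI = 66
18 × 66 = 1188

MCLXXXVIII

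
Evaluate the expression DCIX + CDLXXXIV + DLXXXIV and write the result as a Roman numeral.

DCIX = 609, CDLXXXIV = 484, DLXXXIV = 584
609 + 484 = 1093
1093 + 584 = 1677

MDCLXXVII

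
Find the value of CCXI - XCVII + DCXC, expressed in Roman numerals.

CCXI = 211, XCVII = 97, DCXC = 690
211 - 97 = 114
114 + 690 = 804

DCCCIV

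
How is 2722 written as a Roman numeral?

Convert 2722 to Roman numerals:
  2722 contains 2×1000 (MM)
  722 contains 1×500 (D)
  222 contains 2×100 (CC)
  22 contains 2×10 (XX)
  2 contains 2×1 (II)

MMDCCXXII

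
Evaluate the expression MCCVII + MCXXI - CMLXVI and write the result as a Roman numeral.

MCCVII = 1207, MCXXI = 1121, CMLXVI = 966
1207 + 1121 = 2328
2328 - 966 = 1362

MCCCLXII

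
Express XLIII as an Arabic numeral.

XLIII: XL=40, I=1, I=1, I=1
40 + 1 + 1 + 1 = 43

43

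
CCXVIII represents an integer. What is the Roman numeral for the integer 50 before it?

CCXVIII = 218
218 - 50 = 168

CLXVIII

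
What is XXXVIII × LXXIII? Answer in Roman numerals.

XXXVIII = 38
LXXIII = 73
38 × 73 = 2774

MMDCCLXXIV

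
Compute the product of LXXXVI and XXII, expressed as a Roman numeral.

LXXXVI = 86
XXII = 22
86 × 22 = 1892

MDCCCXCII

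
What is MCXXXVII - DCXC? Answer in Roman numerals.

MCXXXVII = 1137
DCXC = 690
1137 - 690 = 447

CDXLVII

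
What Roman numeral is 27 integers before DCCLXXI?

DCCLXXI = 771
771 - 27 = 744

DCCXLIV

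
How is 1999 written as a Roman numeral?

Convert 1999 to Roman numerals:
  1999 contains 1×1000 (M)
  999 contains 1×900 (CM)
  99 contains 1×90 (XC)
  9 contains 1×9 (IX)

MCMXCIX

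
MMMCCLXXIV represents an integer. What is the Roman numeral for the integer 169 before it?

MMMCCLXXIV = 3274
3274 - 169 = 3105

MMMCV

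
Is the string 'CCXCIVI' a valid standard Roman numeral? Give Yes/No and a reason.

'CCXCIVI': I cannot come right after the subtractive pair IV: once I is subtracted in IV, the next symbol must be smaller than I

No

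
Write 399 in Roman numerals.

Convert 399 to Roman numerals:
  399 contains 3×100 (CCC)
  99 contains 1×90 (XC)
  9 contains 1×9 (IX)

CCCXCIX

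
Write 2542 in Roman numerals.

Convert 2542 to Roman numerals:
  2542 contains 2×1000 (MM)
  542 contains 1×500 (D)
  42 contains 1×40 (XL)
  2 contains 2×1 (II)

MMDXLII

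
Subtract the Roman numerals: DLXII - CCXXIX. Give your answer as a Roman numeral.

DLXII = 562
CCXXIX = 229
562 - 229 = 333

CCCXXXIII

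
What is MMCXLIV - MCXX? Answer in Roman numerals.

MMCXLIV = 2144
MCXX = 1120
2144 - 1120 = 1024

MXXIV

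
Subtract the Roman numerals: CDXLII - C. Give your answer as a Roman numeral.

CDXLII = 442
C = 100
442 - 100 = 342

CCCXLII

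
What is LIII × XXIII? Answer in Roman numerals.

LIII = 53
XXIII = 23
53 × 23 = 1219

MCCXIX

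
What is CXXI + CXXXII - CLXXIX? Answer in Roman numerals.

CXXI = 121, CXXXII = 132, CLXXIX = 179
121 + 132 = 253
253 - 179 = 74

LXXIV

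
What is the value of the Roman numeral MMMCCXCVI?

MMMCCXCVI: M=1000, M=1000, M=1000, C=100, C=100, XC=90, V=5, I=1
1000 + 1000 + 1000 + 100 + 100 + 90 + 5 + 1 = 3296

3296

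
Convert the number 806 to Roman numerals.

Convert 806 to Roman numerals:
  806 contains 1×500 (D)
  306 contains 3×100 (CCC)
  6 contains 1×5 (V)
  1 contains 1×1 (I)

DCCCVI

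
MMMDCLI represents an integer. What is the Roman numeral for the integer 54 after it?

MMMDCLI = 3651
3651 + 54 = 3705

MMMDCCV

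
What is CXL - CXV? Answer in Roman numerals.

CXL = 140
CXV = 115
140 - 115 = 25

XXV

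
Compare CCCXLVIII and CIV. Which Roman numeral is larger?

CCCXLVIII = 348
CIV = 104
348 is larger

CCCXLVIII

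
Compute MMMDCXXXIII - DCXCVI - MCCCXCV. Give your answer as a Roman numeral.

MMMDCXXXIII = 3633, DCXCVI = 696, MCCCXCV = 1395
3633 - 696 = 2937
2937 - 1395 = 1542

MDXLII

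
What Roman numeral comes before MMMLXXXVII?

MMMLXXXVII = 3087, so the previous integer is 3087 - 1 = 3086

MMMLXXXVI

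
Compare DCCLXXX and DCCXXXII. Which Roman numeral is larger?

DCCLXXX = 780
DCCXXXII = 732
780 is larger

DCCLXXX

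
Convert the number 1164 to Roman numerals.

Convert 1164 to Roman numerals:
  1164 contains 1×1000 (M)
  164 contains 1×100 (C)
  64 contains 1×50 (L)
  14 contains 1×10 (X)
  4 contains 1×4 (IV)

MCLXIV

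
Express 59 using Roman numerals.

Convert 59 to Roman numerals:
  59 contains 1×50 (L)
  9 contains 1×9 (IX)

LIX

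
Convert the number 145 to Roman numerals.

Convert 145 to Roman numerals:
  145 contains 1×100 (C)
  45 contains 1×40 (XL)
  5 contains 1×5 (V)

CXLV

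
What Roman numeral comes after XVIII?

XVIII = 18, so the next integer is 18 + 1 = 19

XIX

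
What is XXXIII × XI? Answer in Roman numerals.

XXXIII = 33
XI = 11
33 × 11 = 363

CCCLXIII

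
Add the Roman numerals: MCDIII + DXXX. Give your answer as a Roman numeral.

MCDIII = 1403
DXXX = 530
1403 + 530 = 1933

MCMXXXIII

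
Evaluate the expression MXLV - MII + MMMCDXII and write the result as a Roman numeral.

MXLV = 1045, MII = 1002, MMMCDXII = 3412
1045 - 1002 = 43
43 + 3412 = 3455

MMMCDLV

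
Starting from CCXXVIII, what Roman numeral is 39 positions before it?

CCXXVIII = 228
228 - 39 = 189

CLXXXIX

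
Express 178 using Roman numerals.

Convert 178 to Roman numerals:
  178 contains 1×100 (C)
  78 contains 1×50 (L)
  28 contains 2×10 (XX)
  8 contains 1×5 (V)
  3 contains 3×1 (III)

CLXXVIII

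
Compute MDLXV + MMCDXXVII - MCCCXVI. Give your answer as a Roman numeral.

MDLXV = 1565, MMCDXXVII = 2427, MCCCXVI = 1316
1565 + 2427 = 3992
3992 - 1316 = 2676

MMDCLXXVI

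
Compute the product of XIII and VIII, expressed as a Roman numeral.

XIII = 13
VIII = 8
13 × 8 = 104

CIV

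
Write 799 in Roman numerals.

Convert 799 to Roman numerals:
  799 contains 1×500 (D)
  299 contains 2×100 (CC)
  99 contains 1×90 (XC)
  9 contains 1×9 (IX)

DCCXCIX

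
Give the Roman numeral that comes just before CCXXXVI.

CCXXXVI = 236, so the previous integer is 236 - 1 = 235

CCXXXV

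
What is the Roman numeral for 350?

Convert 350 to Roman numerals:
  350 contains 3×100 (CCC)
  50 contains 1×50 (L)

CCCL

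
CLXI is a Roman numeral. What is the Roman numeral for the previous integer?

CLXI = 161; previous is 160

CLX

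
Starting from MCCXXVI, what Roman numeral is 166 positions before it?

MCCXXVI = 1226
1226 - 166 = 1060

MLX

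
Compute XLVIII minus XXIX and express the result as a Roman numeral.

XLVIII = 48
XXIX = 29
48 - 29 = 19

XIX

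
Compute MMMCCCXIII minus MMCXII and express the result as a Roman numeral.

MMMCCCXIII = 3313
MMCXII = 2112
3313 - 2112 = 1201

MCCI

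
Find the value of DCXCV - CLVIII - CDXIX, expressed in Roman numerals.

DCXCV = 695, CLVIII = 158, CDXIX = 419
695 - 158 = 537
537 - 419 = 118

CXVIII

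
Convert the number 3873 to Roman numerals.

Convert 3873 to Roman numerals:
  3873 contains 3×1000 (MMM)
  873 contains 1×500 (D)
  373 contains 3×100 (CCC)
  73 contains 1×50 (L)
  23 contains 2×10 (XX)
  3 contains 3×1 (III)

MMMDCCCLXXIII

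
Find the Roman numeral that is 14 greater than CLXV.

CLXV = 165
165 + 14 = 179

CLXXIX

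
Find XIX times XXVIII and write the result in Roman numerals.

XIX = 19
XXVIII = 28
19 × 28 = 532

DXXXII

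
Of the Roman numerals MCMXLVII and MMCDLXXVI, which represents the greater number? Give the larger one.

MCMXLVII = 1947
MMCDLXXVI = 2476
2476 is larger

MMCDLXXVI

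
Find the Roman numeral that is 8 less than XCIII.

XCIII = 93
93 - 8 = 85

LXXXV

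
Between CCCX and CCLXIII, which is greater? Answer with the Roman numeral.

CCCX = 310
CCLXIII = 263
310 is larger

CCCX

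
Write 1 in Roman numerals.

Convert 1 to Roman numerals:
  1 contains 1×1 (I)

I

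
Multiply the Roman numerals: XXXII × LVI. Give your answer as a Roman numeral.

XXXII = 32
LVI = 56
32 × 56 = 1792

MDCCXCII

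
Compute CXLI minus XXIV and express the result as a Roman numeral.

CXLI = 141
XXIV = 24
141 - 24 = 117

CXVII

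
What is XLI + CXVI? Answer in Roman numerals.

XLI = 41
CXVI = 116
41 + 116 = 157

CLVII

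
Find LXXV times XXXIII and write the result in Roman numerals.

LXXV = 75
XXXIII = 33
75 × 33 = 2475

MMCDLXXV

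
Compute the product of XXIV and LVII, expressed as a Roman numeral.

XXIV = 24
LVII = 57
24 × 57 = 1368

MCCCLXVIII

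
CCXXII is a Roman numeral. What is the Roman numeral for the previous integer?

CCXXII = 222, so the previous integer is 222 - 1 = 221

CCXXI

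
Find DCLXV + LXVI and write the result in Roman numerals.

DCLXV = 665
LXVI = 66
665 + 66 = 731

DCCXXXI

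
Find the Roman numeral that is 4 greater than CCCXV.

CCCXV = 315
315 + 4 = 319

CCCXIX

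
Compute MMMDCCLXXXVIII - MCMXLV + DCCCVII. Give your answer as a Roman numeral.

MMMDCCLXXXVIII = 3788, MCMXLV = 1945, DCCCVII = 807
3788 - 1945 = 1843
1843 + 807 = 2650

MMDCL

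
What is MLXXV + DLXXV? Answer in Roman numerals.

MLXXV = 1075
DLXXV = 575
1075 + 575 = 1650

MDCL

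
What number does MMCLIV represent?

MMCLIV: M=1000, M=1000, C=100, L=50, IV=4
1000 + 1000 + 100 + 50 + 4 = 2154

2154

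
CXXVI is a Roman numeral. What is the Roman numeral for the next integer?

CXXVI = 126; next is 127

CXXVII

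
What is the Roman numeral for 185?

Convert 185 to Roman numerals:
  185 contains 1×100 (C)
  85 contains 1×50 (L)
  35 contains 3×10 (XXX)
  5 contains 1×5 (V)

CLXXXV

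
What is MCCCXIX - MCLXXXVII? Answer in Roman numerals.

MCCCXIX = 1319
MCLXXXVII = 1187
1319 - 1187 = 132

CXXXII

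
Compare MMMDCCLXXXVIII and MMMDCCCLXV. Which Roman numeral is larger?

MMMDCCLXXXVIII = 3788
MMMDCCCLXV = 3865
3865 is larger

MMMDCCCLXV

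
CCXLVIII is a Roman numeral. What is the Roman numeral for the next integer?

CCXLVIII = 248; next is 249

CCXLIX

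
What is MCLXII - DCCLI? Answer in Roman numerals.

MCLXII = 1162
DCCLI = 751
1162 - 751 = 411

CDXI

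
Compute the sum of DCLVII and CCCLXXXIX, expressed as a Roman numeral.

DCLVII = 657
CCCLXXXIX = 389
657 + 389 = 1046

MXLVI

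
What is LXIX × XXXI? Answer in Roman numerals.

LXIX = 69
XXXI = 31
69 × 31 = 2139

MMCXXXIX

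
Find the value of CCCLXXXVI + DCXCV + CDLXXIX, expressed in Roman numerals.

CCCLXXXVI = 386, DCXCV = 695, CDLXXIX = 479
386 + 695 = 1081
1081 + 479 = 1560

MDLX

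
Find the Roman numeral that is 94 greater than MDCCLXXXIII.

MDCCLXXXIII = 1783
1783 + 94 = 1877

MDCCCLXXVII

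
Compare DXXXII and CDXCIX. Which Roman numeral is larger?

DXXXII = 532
CDXCIX = 499
532 is larger

DXXXII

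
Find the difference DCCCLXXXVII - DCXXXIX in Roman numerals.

DCCCLXXXVII = 887
DCXXXIX = 639
887 - 639 = 248

CCXLVIII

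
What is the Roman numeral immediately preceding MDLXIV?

MDLXIV = 1564; previous is 1563

MDLXIII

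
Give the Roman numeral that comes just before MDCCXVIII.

MDCCXVIII = 1718; previous is 1717

MDCCXVII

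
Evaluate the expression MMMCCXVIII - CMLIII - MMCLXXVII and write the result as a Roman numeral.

MMMCCXVIII = 3218, CMLIII = 953, MMCLXXVII = 2177
3218 - 953 = 2265
2265 - 2177 = 88

LXXXVIII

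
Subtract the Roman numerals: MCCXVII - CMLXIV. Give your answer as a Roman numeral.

MCCXVII = 1217
CMLXIV = 964
1217 - 964 = 253

CCLIII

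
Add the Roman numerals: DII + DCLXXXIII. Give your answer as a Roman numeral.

DII = 502
DCLXXXIII = 683
502 + 683 = 1185

MCLXXXV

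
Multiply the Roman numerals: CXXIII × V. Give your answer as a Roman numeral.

CXXIII = 123
V = 5
123 × 5 = 615

DCXV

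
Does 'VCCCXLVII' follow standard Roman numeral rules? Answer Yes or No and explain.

'VCCCXLVII': V should not appear more than once

No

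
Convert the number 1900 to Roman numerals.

Convert 1900 to Roman numerals:
  1900 contains 1×1000 (M)
  900 contains 1×900 (CM)

MCM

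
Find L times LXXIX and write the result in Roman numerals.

L = 50
LXXIX = 79
50 × 79 = 3950

MMMCML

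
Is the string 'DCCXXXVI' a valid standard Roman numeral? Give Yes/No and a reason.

'DCCXXXVI': Check the rules: uses only the symbols I, V, X, L, C, D, M; no symbol is repeated more than three times in a row; V, L and D each appear at most once; no smaller symbol precedes a larger one (values never increase from left to right). Value: D (500) + C (100) + C (100) + X (10) + X (10) + X (10) + V (5) + I (1) = 736. So it is a valid standard Roman numeral.

Yes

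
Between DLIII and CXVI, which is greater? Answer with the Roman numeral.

DLIII = 553
CXVI = 116
553 is larger

DLIII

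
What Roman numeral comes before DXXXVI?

DXXXVI = 536; previous is 535

DXXXV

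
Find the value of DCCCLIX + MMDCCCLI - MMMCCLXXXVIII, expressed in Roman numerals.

DCCCLIX = 859, MMDCCCLI = 2851, MMMCCLXXXVIII = 3288
859 + 2851 = 3710
3710 - 3288 = 422

CDXXII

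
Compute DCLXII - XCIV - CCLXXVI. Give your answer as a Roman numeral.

DCLXII = 662, XCIV = 94, CCLXXVI = 276
662 - 94 = 568
568 - 276 = 292

CCXCII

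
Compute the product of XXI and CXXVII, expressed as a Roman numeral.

XXI = 21
CXXVII = 127
21 × 127 = 2667

MMDCLXVII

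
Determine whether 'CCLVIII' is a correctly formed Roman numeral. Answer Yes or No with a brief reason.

'CCLVIII': Check the rules: uses only the symbols I, V, X, L, C, D, M; no symbol is repeated more than three times in a row; V, L and D each appear at most once; no smaller symbol precedes a larger one (values never increase from left to right). Value: C (100) + C (100) + L (50) + V (5) + I (1) + I (1) + I (1) = 258. So it is a valid standard Roman numeral.

Yes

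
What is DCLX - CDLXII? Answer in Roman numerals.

DCLX = 660
CDLXII = 462
660 - 462 = 198

CXCVIII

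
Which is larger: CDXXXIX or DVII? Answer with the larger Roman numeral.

CDXXXIX = 439
DVII = 507
507 is larger

DVII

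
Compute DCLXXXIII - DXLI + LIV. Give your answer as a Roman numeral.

DCLXXXIII = 683, DXLI = 541, LIV = 54
683 - 541 = 142
142 + 54 = 196

CXCVI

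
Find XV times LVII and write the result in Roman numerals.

XV = 15
LVII = 57
15 × 57 = 855

DCCCLV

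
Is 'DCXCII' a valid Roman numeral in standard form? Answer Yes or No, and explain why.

'DCXCII': Check the rules: uses only the symbols I, V, X, L, C, D, M; no symbol is repeated more than three times in a row; V, L and D each appear at most once; the only place a smaller symbol precedes a larger one is the allowed subtractive pair XC, the symbol right after such a pair (if any) is smaller than the pair's first symbol, and otherwise the values never increase from left to right. Value: D (500) + C (100) + XC (90) + I (1) + I (1) = 692. So it is a valid standard Roman numeral.

Yes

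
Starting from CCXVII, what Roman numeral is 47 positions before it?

CCXVII = 217
217 - 47 = 170

CLXX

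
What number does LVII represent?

LVII: L=50, V=5, I=1, I=1
50 + 5 + 1 + 1 = 57

57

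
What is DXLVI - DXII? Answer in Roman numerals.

DXLVI = 546
DXII = 512
546 - 512 = 34

XXXIV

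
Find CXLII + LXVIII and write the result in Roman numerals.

CXLII = 142
LXVIII = 68
142 + 68 = 210

CCX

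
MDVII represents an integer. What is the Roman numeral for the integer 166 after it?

MDVII = 1507
1507 + 166 = 1673

MDCLXXIII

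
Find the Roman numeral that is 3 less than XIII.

XIII = 13
13 - 3 = 10

X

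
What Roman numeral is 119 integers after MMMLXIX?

MMMLXIX = 3069
3069 + 119 = 3188

MMMCLXXXVIII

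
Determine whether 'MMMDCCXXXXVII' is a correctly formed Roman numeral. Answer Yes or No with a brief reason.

'MMMDCCXXXXVII': More than 3 consecutive X's

No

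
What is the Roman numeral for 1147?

Convert 1147 to Roman numerals:
  1147 contains 1×1000 (M)
  147 contains 1×100 (C)
  47 contains 1×40 (XL)
  7 contains 1×5 (V)
  2 contains 2×1 (II)

MCXLVII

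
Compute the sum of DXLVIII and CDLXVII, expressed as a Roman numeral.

DXLVIII = 548
CDLXVII = 467
548 + 467 = 1015

MXV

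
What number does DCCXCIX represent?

DCCXCIX: D=500, C=100, C=100, XC=90, IX=9
500 + 100 + 100 + 90 + 9 = 799

799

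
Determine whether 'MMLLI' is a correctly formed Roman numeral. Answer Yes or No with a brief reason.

'MMLLI': L should not appear more than once

No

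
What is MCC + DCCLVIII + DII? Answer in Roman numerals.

MCC = 1200, DCCLVIII = 758, DII = 502
1200 + 758 = 1958
1958 + 502 = 2460

MMCDLX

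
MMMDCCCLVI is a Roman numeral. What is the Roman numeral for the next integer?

MMMDCCCLVI = 3856; next is 3857

MMMDCCCLVII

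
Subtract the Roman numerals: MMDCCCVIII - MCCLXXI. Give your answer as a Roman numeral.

MMDCCCVIII = 2808
MCCLXXI = 1271
2808 - 1271 = 1537

MDXXXVII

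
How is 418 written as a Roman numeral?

Convert 418 to Roman numerals:
  418 contains 1×400 (CD)
  18 contains 1×10 (X)
  8 contains 1×5 (V)
  3 contains 3×1 (III)

CDXVIII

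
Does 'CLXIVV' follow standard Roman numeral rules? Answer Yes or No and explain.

'CLXIVV': V should not appear more than once

No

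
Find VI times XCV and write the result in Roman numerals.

VI = 6
XCV = 95
6 × 95 = 570

DLXX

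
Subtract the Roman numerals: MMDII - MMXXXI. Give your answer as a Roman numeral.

MMDII = 2502
MMXXXI = 2031
2502 - 2031 = 471

CDLXXI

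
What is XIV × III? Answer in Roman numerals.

XIV = 14
III = 3
14 × 3 = 42

XLII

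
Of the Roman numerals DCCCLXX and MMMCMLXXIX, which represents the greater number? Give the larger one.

DCCCLXX = 870
MMMCMLXXIX = 3979
3979 is larger

MMMCMLXXIX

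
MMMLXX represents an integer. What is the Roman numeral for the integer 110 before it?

MMMLXX = 3070
3070 - 110 = 2960

MMCMLX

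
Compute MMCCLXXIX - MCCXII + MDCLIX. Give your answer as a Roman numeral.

MMCCLXXIX = 2279, MCCXII = 1212, MDCLIX = 1659
2279 - 1212 = 1067
1067 + 1659 = 2726

MMDCCXXVI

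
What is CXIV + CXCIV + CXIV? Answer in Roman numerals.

CXIV = 114, CXCIV = 194, CXIV = 114
114 + 194 = 308
308 + 114 = 422

CDXXII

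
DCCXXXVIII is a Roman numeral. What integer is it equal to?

DCCXXXVIII: D=500, C=100, C=100, X=10, X=10, X=10, V=5, I=1, I=1, I=1
500 + 100 + 100 + 10 + 10 + 10 + 5 + 1 + 1 + 1 = 738

738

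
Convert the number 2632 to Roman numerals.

Convert 2632 to Roman numerals:
  2632 contains 2×1000 (MM)
  632 contains 1×500 (D)
  132 contains 1×100 (C)
  32 contains 3×10 (XXX)
  2 contains 2×1 (II)

MMDCXXXII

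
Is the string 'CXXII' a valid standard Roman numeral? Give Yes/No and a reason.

'CXXII': Check the rules: uses only the symbols I, V, X, L, C, D, M; no symbol is repeated more than three times in a row; V, L and D each appear at most once; no smaller symbol precedes a larger one (values never increase from left to right). Value: C (100) + X (10) + X (10) + I (1) + I (1) = 122. So it is a valid standard Roman numeral.

Yes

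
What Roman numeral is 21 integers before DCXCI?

DCXCI = 691
691 - 21 = 670

DCLXX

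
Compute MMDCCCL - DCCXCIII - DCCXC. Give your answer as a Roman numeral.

MMDCCCL = 2850, DCCXCIII = 793, DCCXC = 790
2850 - 793 = 2057
2057 - 790 = 1267

MCCLXVII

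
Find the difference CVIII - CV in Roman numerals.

CVIII = 108
CV = 105
108 - 105 = 3

III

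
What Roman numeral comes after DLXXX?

DLXXX = 580; next is 581

DLXXXI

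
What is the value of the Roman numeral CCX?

CCX: C=100, C=100, X=10
100 + 100 + 10 = 210

210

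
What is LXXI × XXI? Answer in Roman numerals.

LXXI = 71
XXI = 21
71 × 21 = 1491

MCDXCI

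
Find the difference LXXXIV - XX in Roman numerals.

LXXXIV = 84
XX = 20
84 - 20 = 64

LXIV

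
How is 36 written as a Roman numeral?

Convert 36 to Roman numerals:
  36 contains 3×10 (XXX)
  6 contains 1×5 (V)
  1 contains 1×1 (I)

XXXVI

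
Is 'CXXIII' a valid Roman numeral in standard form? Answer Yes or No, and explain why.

'CXXIII': Check the rules: uses only the symbols I, V, X, L, C, D, M; no symbol is repeated more than three times in a row; V, L and D each appear at most once; no smaller symbol precedes a larger one (values never increase from left to right). Value: C (100) + X (10) + X (10) + I (1) + I (1) + I (1) = 123. So it is a valid standard Roman numeral.

Yes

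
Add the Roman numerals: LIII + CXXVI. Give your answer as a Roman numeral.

LIII = 53
CXXVI = 126
53 + 126 = 179

CLXXIX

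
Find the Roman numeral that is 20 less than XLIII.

XLIII = 43
43 - 20 = 23

XXIII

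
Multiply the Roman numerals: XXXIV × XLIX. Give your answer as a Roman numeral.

XXXIV = 34
XLIX = 49
34 × 49 = 1666

MDCLXVI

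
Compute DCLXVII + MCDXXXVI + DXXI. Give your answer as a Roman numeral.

DCLXVII = 667, MCDXXXVI = 1436, DXXI = 521
667 + 1436 = 2103
2103 + 521 = 2624

MMDCXXIV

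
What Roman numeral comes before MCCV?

MCCV = 1205, so the previous integer is 1205 - 1 = 1204

MCCIV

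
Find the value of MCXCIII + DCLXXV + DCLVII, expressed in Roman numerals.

MCXCIII = 1193, DCLXXV = 675, DCLVII = 657
1193 + 675 = 1868
1868 + 657 = 2525

MMDXXV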